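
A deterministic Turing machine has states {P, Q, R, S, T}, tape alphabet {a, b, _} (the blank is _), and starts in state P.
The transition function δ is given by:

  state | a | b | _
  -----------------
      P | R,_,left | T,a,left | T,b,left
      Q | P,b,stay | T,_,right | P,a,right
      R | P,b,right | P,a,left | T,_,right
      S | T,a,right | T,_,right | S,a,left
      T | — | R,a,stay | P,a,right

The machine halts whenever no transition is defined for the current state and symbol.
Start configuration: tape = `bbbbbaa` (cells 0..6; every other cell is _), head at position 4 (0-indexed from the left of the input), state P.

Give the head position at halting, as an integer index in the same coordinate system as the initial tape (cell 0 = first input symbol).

state=P head=4 tape=___bbbb[b]aa   (P,b)→(T,a,left)
state=T head=3 tape=___bbb[b]aaa   (T,b)→(R,a,stay)
state=R head=3 tape=___bbb[a]aaa   (R,a)→(P,b,right)
state=P head=4 tape=___bbbb[a]aa   (P,a)→(R,_,left)
state=R head=3 tape=___bbb[b]_aa   (R,b)→(P,a,left)
state=P head=2 tape=___bb[b]a_aa   (P,b)→(T,a,left)
state=T head=1 tape=___b[b]aa_aa   (T,b)→(R,a,stay)
state=R head=1 tape=___b[a]aa_aa   (R,a)→(P,b,right)
state=P head=2 tape=___bb[a]a_aa   (P,a)→(R,_,left)
state=R head=1 tape=___b[b]_a_aa   (R,b)→(P,a,left)
state=P head=0 tape=___[b]a_a_aa   (P,b)→(T,a,left)
state=T head=-1 tape=__[_]aa_a_aa   (T,_)→(P,a,right)
state=P head=0 tape=__a[a]a_a_aa   (P,a)→(R,_,left)
state=R head=-1 tape=__[a]_a_a_aa   (R,a)→(P,b,right)
state=P head=0 tape=__b[_]a_a_aa   (P,_)→(T,b,left)
state=T head=-1 tape=__[b]ba_a_aa   (T,b)→(R,a,stay)
state=R head=-1 tape=__[a]ba_a_aa   (R,a)→(P,b,right)
state=P head=0 tape=__b[b]a_a_aa   (P,b)→(T,a,left)
state=T head=-1 tape=__[b]aa_a_aa   (T,b)→(R,a,stay)
state=R head=-1 tape=__[a]aa_a_aa   (R,a)→(P,b,right)
state=P head=0 tape=__b[a]a_a_aa   (P,a)→(R,_,left)
state=R head=-1 tape=__[b]_a_a_aa   (R,b)→(P,a,left)
state=P head=-2 tape=_[_]a_a_a_aa   (P,_)→(T,b,left)
state=T head=-3 tape=[_]ba_a_a_aa   (T,_)→(P,a,right)
state=P head=-2 tape=a[b]a_a_a_aa   (P,b)→(T,a,left)
state=T head=-3 tape=[a]aa_a_a_aa
At halt the head is at cell -3.

-3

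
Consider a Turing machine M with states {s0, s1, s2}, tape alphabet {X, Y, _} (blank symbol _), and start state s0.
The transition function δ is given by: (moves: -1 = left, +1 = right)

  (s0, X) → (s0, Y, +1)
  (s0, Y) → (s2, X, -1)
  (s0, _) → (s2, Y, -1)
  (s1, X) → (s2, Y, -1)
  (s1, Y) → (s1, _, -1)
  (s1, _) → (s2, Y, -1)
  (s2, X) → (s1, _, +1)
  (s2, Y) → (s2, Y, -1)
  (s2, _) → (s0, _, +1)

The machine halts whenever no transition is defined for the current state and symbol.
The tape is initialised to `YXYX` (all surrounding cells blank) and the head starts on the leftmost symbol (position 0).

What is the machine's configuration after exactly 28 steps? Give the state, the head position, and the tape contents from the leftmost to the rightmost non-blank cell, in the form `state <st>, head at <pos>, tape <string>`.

state s0, head at 0, tape XYYYY

s0 | _[Y]XYX_   read Y → write X, move -1, go to s2
s2 | [_]XXYX_   read _ → write _, move +1, go to s0
s0 | _[X]XYX_   read X → write Y, move +1, go to s0
s0 | _Y[X]YX_   read X → write Y, move +1, go to s0
s0 | _YY[Y]X_   read Y → write X, move -1, go to s2
s2 | _Y[Y]XX_   read Y → write Y, move -1, go to s2
s2 | _[Y]YXX_   read Y → write Y, move -1, go to s2
s2 | [_]YYXX_   read _ → write _, move +1, go to s0
s0 | _[Y]YXX_   read Y → write X, move -1, go to s2
s2 | [_]XYXX_   read _ → write _, move +1, go to s0
s0 | _[X]YXX_   read X → write Y, move +1, go to s0
s0 | _Y[Y]XX_   read Y → write X, move -1, go to s2
s2 | _[Y]XXX_   read Y → write Y, move -1, go to s2
s2 | [_]YXXX_   read _ → write _, move +1, go to s0
s0 | _[Y]XXX_   read Y → write X, move -1, go to s2
s2 | [_]XXXX_   read _ → write _, move +1, go to s0
s0 | _[X]XXX_   read X → write Y, move +1, go to s0
s0 | _Y[X]XX_   read X → write Y, move +1, go to s0
s0 | _YY[X]X_   read X → write Y, move +1, go to s0
s0 | _YYY[X]_   read X → write Y, move +1, go to s0
s0 | _YYYY[_]   read _ → write Y, move -1, go to s2
s2 | _YYY[Y]Y   read Y → write Y, move -1, go to s2
s2 | _YY[Y]YY   read Y → write Y, move -1, go to s2
s2 | _Y[Y]YYY   read Y → write Y, move -1, go to s2
s2 | _[Y]YYYY   read Y → write Y, move -1, go to s2
s2 | [_]YYYYY   read _ → write _, move +1, go to s0
s0 | _[Y]YYYY   read Y → write X, move -1, go to s2
s2 | [_]XYYYY   read _ → write _, move +1, go to s0
s0 | _[X]YYYY
After 28 steps: state s0, head at 0, tape XYYYY.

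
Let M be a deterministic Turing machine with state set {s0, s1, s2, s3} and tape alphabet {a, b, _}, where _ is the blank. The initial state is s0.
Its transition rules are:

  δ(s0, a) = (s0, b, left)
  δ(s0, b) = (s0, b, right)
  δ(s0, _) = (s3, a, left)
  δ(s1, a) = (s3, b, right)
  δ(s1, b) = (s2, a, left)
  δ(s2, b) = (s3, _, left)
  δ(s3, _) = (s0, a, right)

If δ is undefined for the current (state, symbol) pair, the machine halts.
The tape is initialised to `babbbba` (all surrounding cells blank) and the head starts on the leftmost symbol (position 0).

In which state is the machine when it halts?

s3

s0 | [b]abbbba_   read b → write b, move right, go to s0
s0 | b[a]bbbba_   read a → write b, move left, go to s0
s0 | [b]bbbbba_   read b → write b, move right, go to s0
s0 | b[b]bbbba_   read b → write b, move right, go to s0
s0 | bb[b]bbba_   read b → write b, move right, go to s0
s0 | bbb[b]bba_   read b → write b, move right, go to s0
s0 | bbbb[b]ba_   read b → write b, move right, go to s0
s0 | bbbbb[b]a_   read b → write b, move right, go to s0
s0 | bbbbbb[a]_   read a → write b, move left, go to s0
s0 | bbbbb[b]b_   read b → write b, move right, go to s0
s0 | bbbbbb[b]_   read b → write b, move right, go to s0
s0 | bbbbbbb[_]   read _ → write a, move left, go to s3
s3 | bbbbbb[b]a
No transition is defined for (s3, b); M halts in state s3.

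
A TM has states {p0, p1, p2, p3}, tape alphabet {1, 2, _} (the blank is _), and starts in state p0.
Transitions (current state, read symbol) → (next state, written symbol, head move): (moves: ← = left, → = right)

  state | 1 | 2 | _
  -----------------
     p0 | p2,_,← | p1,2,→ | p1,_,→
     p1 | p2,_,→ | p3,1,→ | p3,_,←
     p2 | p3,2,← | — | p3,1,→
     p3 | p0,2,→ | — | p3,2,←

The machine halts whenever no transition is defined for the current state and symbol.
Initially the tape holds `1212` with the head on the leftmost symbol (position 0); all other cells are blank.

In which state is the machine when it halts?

p0 | _[1]212_   read 1 → write _, move ←, go to p2
p2 | [_]_212_   read _ → write 1, move →, go to p3
p3 | 1[_]212_   read _ → write 2, move ←, go to p3
p3 | [1]2212_   read 1 → write 2, move →, go to p0
p0 | 2[2]212_   read 2 → write 2, move →, go to p1
p1 | 22[2]12_   read 2 → write 1, move →, go to p3
p3 | 221[1]2_   read 1 → write 2, move →, go to p0
p0 | 2212[2]_   read 2 → write 2, move →, go to p1
p1 | 22122[_]   read _ → write _, move ←, go to p3
p3 | 2212[2]_
No transition is defined for (p3, 2); M halts in state p3.

p3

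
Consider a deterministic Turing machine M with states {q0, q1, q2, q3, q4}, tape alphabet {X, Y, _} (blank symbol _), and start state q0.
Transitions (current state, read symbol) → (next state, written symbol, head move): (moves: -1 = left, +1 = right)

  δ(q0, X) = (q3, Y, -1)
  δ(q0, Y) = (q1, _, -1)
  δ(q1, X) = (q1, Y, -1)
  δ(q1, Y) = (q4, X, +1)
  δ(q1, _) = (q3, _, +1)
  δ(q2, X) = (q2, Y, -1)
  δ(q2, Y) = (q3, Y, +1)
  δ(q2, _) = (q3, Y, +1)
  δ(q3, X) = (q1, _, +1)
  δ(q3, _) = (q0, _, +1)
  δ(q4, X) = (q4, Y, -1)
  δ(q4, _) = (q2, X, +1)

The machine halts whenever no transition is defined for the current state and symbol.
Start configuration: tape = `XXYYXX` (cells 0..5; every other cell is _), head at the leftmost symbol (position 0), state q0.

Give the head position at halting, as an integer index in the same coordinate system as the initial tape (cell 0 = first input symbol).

6

state=q0 head=0 tape=_[X]XYYXX_   (q0,X)→(q3,Y,-1)
state=q3 head=-1 tape=[_]YXYYXX_   (q3,_)→(q0,_,+1)
state=q0 head=0 tape=_[Y]XYYXX_   (q0,Y)→(q1,_,-1)
state=q1 head=-1 tape=[_]_XYYXX_   (q1,_)→(q3,_,+1)
state=q3 head=0 tape=_[_]XYYXX_   (q3,_)→(q0,_,+1)
state=q0 head=1 tape=__[X]YYXX_   (q0,X)→(q3,Y,-1)
state=q3 head=0 tape=_[_]YYYXX_   (q3,_)→(q0,_,+1)
state=q0 head=1 tape=__[Y]YYXX_   (q0,Y)→(q1,_,-1)
state=q1 head=0 tape=_[_]_YYXX_   (q1,_)→(q3,_,+1)
state=q3 head=1 tape=__[_]YYXX_   (q3,_)→(q0,_,+1)
state=q0 head=2 tape=___[Y]YXX_   (q0,Y)→(q1,_,-1)
state=q1 head=1 tape=__[_]_YXX_   (q1,_)→(q3,_,+1)
state=q3 head=2 tape=___[_]YXX_   (q3,_)→(q0,_,+1)
state=q0 head=3 tape=____[Y]XX_   (q0,Y)→(q1,_,-1)
state=q1 head=2 tape=___[_]_XX_   (q1,_)→(q3,_,+1)
state=q3 head=3 tape=____[_]XX_   (q3,_)→(q0,_,+1)
state=q0 head=4 tape=_____[X]X_   (q0,X)→(q3,Y,-1)
state=q3 head=3 tape=____[_]YX_   (q3,_)→(q0,_,+1)
state=q0 head=4 tape=_____[Y]X_   (q0,Y)→(q1,_,-1)
state=q1 head=3 tape=____[_]_X_   (q1,_)→(q3,_,+1)
state=q3 head=4 tape=_____[_]X_   (q3,_)→(q0,_,+1)
state=q0 head=5 tape=______[X]_   (q0,X)→(q3,Y,-1)
state=q3 head=4 tape=_____[_]Y_   (q3,_)→(q0,_,+1)
state=q0 head=5 tape=______[Y]_   (q0,Y)→(q1,_,-1)
state=q1 head=4 tape=_____[_]__   (q1,_)→(q3,_,+1)
state=q3 head=5 tape=______[_]_   (q3,_)→(q0,_,+1)
state=q0 head=6 tape=_______[_]
At halt the head is at cell 6.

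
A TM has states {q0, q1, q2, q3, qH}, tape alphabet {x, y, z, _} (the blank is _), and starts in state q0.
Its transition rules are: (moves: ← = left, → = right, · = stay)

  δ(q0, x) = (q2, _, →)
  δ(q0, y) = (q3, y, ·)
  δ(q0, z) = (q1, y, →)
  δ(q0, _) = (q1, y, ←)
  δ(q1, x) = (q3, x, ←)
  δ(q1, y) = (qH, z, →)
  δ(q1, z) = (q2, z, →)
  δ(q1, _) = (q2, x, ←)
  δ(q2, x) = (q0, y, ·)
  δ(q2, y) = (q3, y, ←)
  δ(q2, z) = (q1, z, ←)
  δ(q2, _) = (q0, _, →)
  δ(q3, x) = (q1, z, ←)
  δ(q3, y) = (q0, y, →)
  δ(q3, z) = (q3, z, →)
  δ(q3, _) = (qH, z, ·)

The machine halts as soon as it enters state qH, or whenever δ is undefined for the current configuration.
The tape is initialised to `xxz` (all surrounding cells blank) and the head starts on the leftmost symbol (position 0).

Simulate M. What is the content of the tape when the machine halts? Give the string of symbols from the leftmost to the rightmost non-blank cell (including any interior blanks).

state=q0 head=0 tape=[x]xz___   (q0,x)→(q2,_,→)
state=q2 head=1 tape=_[x]z___   (q2,x)→(q0,y,·)
state=q0 head=1 tape=_[y]z___   (q0,y)→(q3,y,·)
state=q3 head=1 tape=_[y]z___   (q3,y)→(q0,y,→)
state=q0 head=2 tape=_y[z]___   (q0,z)→(q1,y,→)
state=q1 head=3 tape=_yy[_]__   (q1,_)→(q2,x,←)
state=q2 head=2 tape=_y[y]x__   (q2,y)→(q3,y,←)
state=q3 head=1 tape=_[y]yx__   (q3,y)→(q0,y,→)
state=q0 head=2 tape=_y[y]x__   (q0,y)→(q3,y,·)
state=q3 head=2 tape=_y[y]x__   (q3,y)→(q0,y,→)
state=q0 head=3 tape=_yy[x]__   (q0,x)→(q2,_,→)
state=q2 head=4 tape=_yy_[_]_   (q2,_)→(q0,_,→)
state=q0 head=5 tape=_yy__[_]   (q0,_)→(q1,y,←)
state=q1 head=4 tape=_yy_[_]y   (q1,_)→(q2,x,←)
state=q2 head=3 tape=_yy[_]xy   (q2,_)→(q0,_,→)
state=q0 head=4 tape=_yy_[x]y   (q0,x)→(q2,_,→)
state=q2 head=5 tape=_yy__[y]   (q2,y)→(q3,y,←)
state=q3 head=4 tape=_yy_[_]y   (q3,_)→(qH,z,·)
state=qH head=4 tape=_yy_[z]y
The non-blank tape span at halt is yy_zy.

yy_zy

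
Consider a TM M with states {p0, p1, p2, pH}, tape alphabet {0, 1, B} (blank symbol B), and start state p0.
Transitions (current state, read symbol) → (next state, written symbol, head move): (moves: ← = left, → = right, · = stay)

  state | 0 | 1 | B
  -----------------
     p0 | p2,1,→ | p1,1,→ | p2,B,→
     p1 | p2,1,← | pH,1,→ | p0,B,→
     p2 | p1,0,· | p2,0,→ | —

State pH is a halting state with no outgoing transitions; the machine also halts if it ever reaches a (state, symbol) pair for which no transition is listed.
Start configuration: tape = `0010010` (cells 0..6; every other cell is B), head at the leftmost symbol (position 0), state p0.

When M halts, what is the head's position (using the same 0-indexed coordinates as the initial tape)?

-1

state=p0 head=0 tape=B[0]010010   (p0,0)→(p2,1,→)
state=p2 head=1 tape=B1[0]10010   (p2,0)→(p1,0,·)
state=p1 head=1 tape=B1[0]10010   (p1,0)→(p2,1,←)
state=p2 head=0 tape=B[1]110010   (p2,1)→(p2,0,→)
state=p2 head=1 tape=B0[1]10010   (p2,1)→(p2,0,→)
state=p2 head=2 tape=B00[1]0010   (p2,1)→(p2,0,→)
state=p2 head=3 tape=B000[0]010   (p2,0)→(p1,0,·)
state=p1 head=3 tape=B000[0]010   (p1,0)→(p2,1,←)
state=p2 head=2 tape=B00[0]1010   (p2,0)→(p1,0,·)
state=p1 head=2 tape=B00[0]1010   (p1,0)→(p2,1,←)
state=p2 head=1 tape=B0[0]11010   (p2,0)→(p1,0,·)
state=p1 head=1 tape=B0[0]11010   (p1,0)→(p2,1,←)
state=p2 head=0 tape=B[0]111010   (p2,0)→(p1,0,·)
state=p1 head=0 tape=B[0]111010   (p1,0)→(p2,1,←)
state=p2 head=-1 tape=[B]1111010
At halt the head is at cell -1.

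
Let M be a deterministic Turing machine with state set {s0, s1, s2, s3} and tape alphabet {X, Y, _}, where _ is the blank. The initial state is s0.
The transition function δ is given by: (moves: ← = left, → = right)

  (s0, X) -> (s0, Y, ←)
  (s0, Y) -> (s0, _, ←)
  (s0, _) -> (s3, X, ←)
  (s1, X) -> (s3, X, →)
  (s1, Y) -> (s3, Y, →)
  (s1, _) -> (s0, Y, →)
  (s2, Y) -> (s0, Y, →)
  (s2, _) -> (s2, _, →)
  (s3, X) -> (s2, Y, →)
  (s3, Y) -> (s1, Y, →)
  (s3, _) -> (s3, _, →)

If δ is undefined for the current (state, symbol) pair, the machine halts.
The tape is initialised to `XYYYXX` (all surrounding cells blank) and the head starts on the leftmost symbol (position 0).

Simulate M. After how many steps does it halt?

22

state=s0 head=0 tape=___[X]YYYXX   (s0,X)→(s0,Y,←)
state=s0 head=-1 tape=__[_]YYYYXX   (s0,_)→(s3,X,←)
state=s3 head=-2 tape=_[_]XYYYYXX   (s3,_)→(s3,_,→)
state=s3 head=-1 tape=__[X]YYYYXX   (s3,X)→(s2,Y,→)
state=s2 head=0 tape=__Y[Y]YYYXX   (s2,Y)→(s0,Y,→)
state=s0 head=1 tape=__YY[Y]YYXX   (s0,Y)→(s0,_,←)
state=s0 head=0 tape=__Y[Y]_YYXX   (s0,Y)→(s0,_,←)
state=s0 head=-1 tape=__[Y]__YYXX   (s0,Y)→(s0,_,←)
state=s0 head=-2 tape=_[_]___YYXX   (s0,_)→(s3,X,←)
state=s3 head=-3 tape=[_]X___YYXX   (s3,_)→(s3,_,→)
state=s3 head=-2 tape=_[X]___YYXX   (s3,X)→(s2,Y,→)
state=s2 head=-1 tape=_Y[_]__YYXX   (s2,_)→(s2,_,→)
state=s2 head=0 tape=_Y_[_]_YYXX   (s2,_)→(s2,_,→)
state=s2 head=1 tape=_Y__[_]YYXX   (s2,_)→(s2,_,→)
state=s2 head=2 tape=_Y___[Y]YXX   (s2,Y)→(s0,Y,→)
state=s0 head=3 tape=_Y___Y[Y]XX   (s0,Y)→(s0,_,←)
state=s0 head=2 tape=_Y___[Y]_XX   (s0,Y)→(s0,_,←)
state=s0 head=1 tape=_Y__[_]__XX   (s0,_)→(s3,X,←)
state=s3 head=0 tape=_Y_[_]X__XX   (s3,_)→(s3,_,→)
state=s3 head=1 tape=_Y__[X]__XX   (s3,X)→(s2,Y,→)
state=s2 head=2 tape=_Y__Y[_]_XX   (s2,_)→(s2,_,→)
state=s2 head=3 tape=_Y__Y_[_]XX   (s2,_)→(s2,_,→)
state=s2 head=4 tape=_Y__Y__[X]X
M halts after 22 transitions.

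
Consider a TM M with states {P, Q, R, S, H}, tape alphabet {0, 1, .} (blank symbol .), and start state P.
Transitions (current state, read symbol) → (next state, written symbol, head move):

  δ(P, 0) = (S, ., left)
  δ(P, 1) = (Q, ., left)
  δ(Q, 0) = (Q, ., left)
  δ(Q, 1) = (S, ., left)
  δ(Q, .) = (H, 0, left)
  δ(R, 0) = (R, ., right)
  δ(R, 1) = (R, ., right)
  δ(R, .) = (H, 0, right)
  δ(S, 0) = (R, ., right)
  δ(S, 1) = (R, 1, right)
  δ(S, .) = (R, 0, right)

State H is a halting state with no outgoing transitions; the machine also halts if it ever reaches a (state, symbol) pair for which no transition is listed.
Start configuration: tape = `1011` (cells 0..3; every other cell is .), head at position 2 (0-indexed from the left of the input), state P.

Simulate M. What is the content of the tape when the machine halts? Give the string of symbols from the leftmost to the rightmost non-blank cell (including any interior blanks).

00..1

state=P head=2 tape=.10[1]1   (P,1)→(Q,.,left)
state=Q head=1 tape=.1[0].1   (Q,0)→(Q,.,left)
state=Q head=0 tape=.[1]..1   (Q,1)→(S,.,left)
state=S head=-1 tape=[.]...1   (S,.)→(R,0,right)
state=R head=0 tape=0[.]..1   (R,.)→(H,0,right)
state=H head=1 tape=00[.].1
The non-blank tape span at halt is 00..1.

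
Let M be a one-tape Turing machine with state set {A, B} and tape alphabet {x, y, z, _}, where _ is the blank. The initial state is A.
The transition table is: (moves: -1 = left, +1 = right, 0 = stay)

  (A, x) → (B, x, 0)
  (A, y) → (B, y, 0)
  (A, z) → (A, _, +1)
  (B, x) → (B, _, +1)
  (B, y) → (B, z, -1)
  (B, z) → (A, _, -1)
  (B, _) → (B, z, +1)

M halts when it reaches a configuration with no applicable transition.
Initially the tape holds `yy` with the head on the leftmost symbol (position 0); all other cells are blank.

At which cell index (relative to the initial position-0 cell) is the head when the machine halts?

A | _[y]y   read y → write y, move 0, go to B
B | _[y]y   read y → write z, move -1, go to B
B | [_]zy   read _ → write z, move +1, go to B
B | z[z]y   read z → write _, move -1, go to A
A | [z]_y   read z → write _, move +1, go to A
A | _[_]y
At halt the head is at cell 0.

0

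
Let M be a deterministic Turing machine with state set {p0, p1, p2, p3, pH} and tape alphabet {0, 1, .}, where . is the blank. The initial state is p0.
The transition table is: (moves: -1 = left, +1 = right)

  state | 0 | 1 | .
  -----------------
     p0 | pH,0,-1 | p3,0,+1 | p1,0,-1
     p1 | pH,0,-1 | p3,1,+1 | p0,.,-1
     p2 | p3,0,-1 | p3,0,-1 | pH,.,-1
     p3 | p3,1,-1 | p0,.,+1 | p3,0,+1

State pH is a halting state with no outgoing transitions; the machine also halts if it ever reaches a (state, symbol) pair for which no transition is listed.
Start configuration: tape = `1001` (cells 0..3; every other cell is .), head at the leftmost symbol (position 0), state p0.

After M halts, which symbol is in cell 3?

.

p0 | .[1]001.   read 1 → write 0, move +1, go to p3
p3 | .0[0]01.   read 0 → write 1, move -1, go to p3
p3 | .[0]101.   read 0 → write 1, move -1, go to p3
p3 | [.]1101.   read . → write 0, move +1, go to p3
p3 | 0[1]101.   read 1 → write ., move +1, go to p0
p0 | 0.[1]01.   read 1 → write 0, move +1, go to p3
p3 | 0.0[0]1.   read 0 → write 1, move -1, go to p3
p3 | 0.[0]11.   read 0 → write 1, move -1, go to p3
p3 | 0[.]111.   read . → write 0, move +1, go to p3
p3 | 00[1]11.   read 1 → write ., move +1, go to p0
p0 | 00.[1]1.   read 1 → write 0, move +1, go to p3
p3 | 00.0[1].   read 1 → write ., move +1, go to p0
p0 | 00.0.[.]   read . → write 0, move -1, go to p1
p1 | 00.0[.]0   read . → write ., move -1, go to p0
p0 | 00.[0].0   read 0 → write 0, move -1, go to pH
pH | 00[.]0.0
Cell 3 holds . when M halts.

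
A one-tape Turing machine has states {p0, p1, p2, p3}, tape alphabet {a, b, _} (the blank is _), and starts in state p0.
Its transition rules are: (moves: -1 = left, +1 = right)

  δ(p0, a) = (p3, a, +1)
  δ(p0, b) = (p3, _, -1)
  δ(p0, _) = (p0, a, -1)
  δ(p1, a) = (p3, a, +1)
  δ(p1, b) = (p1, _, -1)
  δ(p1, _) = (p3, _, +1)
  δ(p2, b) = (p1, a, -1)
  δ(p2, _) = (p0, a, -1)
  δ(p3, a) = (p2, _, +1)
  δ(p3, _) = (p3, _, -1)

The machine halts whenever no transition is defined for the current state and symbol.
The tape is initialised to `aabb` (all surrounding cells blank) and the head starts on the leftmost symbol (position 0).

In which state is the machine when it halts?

p0 | [a]abb_   read a → write a, move +1, go to p3
p3 | a[a]bb_   read a → write _, move +1, go to p2
p2 | a_[b]b_   read b → write a, move -1, go to p1
p1 | a[_]ab_   read _ → write _, move +1, go to p3
p3 | a_[a]b_   read a → write _, move +1, go to p2
p2 | a__[b]_   read b → write a, move -1, go to p1
p1 | a_[_]a_   read _ → write _, move +1, go to p3
p3 | a__[a]_   read a → write _, move +1, go to p2
p2 | a___[_]   read _ → write a, move -1, go to p0
p0 | a__[_]a   read _ → write a, move -1, go to p0
p0 | a_[_]aa   read _ → write a, move -1, go to p0
p0 | a[_]aaa   read _ → write a, move -1, go to p0
p0 | [a]aaaa   read a → write a, move +1, go to p3
p3 | a[a]aaa   read a → write _, move +1, go to p2
p2 | a_[a]aa
No transition is defined for (p2, a); M halts in state p2.

p2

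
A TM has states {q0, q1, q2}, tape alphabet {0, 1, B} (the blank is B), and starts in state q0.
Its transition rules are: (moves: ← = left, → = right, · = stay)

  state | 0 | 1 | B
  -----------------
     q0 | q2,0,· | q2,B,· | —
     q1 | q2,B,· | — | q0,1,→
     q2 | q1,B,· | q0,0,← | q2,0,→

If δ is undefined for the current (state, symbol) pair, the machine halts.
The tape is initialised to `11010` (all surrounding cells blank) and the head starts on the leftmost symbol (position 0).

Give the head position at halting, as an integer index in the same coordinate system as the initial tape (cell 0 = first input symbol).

5

state=q0 head=0 tape=[1]1010B   (q0,1)→(q2,B,·)
state=q2 head=0 tape=[B]1010B   (q2,B)→(q2,0,→)
state=q2 head=1 tape=0[1]010B   (q2,1)→(q0,0,←)
state=q0 head=0 tape=[0]0010B   (q0,0)→(q2,0,·)
state=q2 head=0 tape=[0]0010B   (q2,0)→(q1,B,·)
state=q1 head=0 tape=[B]0010B   (q1,B)→(q0,1,→)
state=q0 head=1 tape=1[0]010B   (q0,0)→(q2,0,·)
state=q2 head=1 tape=1[0]010B   (q2,0)→(q1,B,·)
state=q1 head=1 tape=1[B]010B   (q1,B)→(q0,1,→)
state=q0 head=2 tape=11[0]10B   (q0,0)→(q2,0,·)
state=q2 head=2 tape=11[0]10B   (q2,0)→(q1,B,·)
state=q1 head=2 tape=11[B]10B   (q1,B)→(q0,1,→)
state=q0 head=3 tape=111[1]0B   (q0,1)→(q2,B,·)
state=q2 head=3 tape=111[B]0B   (q2,B)→(q2,0,→)
state=q2 head=4 tape=1110[0]B   (q2,0)→(q1,B,·)
state=q1 head=4 tape=1110[B]B   (q1,B)→(q0,1,→)
state=q0 head=5 tape=11101[B]
At halt the head is at cell 5.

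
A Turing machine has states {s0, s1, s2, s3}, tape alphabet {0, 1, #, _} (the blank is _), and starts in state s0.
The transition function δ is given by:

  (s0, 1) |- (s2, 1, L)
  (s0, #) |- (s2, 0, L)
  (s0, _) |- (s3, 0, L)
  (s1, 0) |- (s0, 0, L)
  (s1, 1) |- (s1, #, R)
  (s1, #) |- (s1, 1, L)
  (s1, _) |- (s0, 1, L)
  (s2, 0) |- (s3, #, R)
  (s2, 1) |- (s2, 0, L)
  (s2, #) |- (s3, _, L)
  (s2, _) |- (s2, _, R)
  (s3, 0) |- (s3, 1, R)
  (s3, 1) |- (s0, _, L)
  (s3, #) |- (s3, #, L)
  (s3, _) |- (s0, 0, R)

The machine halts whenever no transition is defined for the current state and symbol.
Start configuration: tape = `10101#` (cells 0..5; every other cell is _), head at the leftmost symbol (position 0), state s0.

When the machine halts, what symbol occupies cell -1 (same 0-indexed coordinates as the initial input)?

#

state=s0 head=0 tape=__[1]0101#   (s0,1)→(s2,1,L)
state=s2 head=-1 tape=_[_]10101#   (s2,_)→(s2,_,R)
state=s2 head=0 tape=__[1]0101#   (s2,1)→(s2,0,L)
state=s2 head=-1 tape=_[_]00101#   (s2,_)→(s2,_,R)
state=s2 head=0 tape=__[0]0101#   (s2,0)→(s3,#,R)
state=s3 head=1 tape=__#[0]101#   (s3,0)→(s3,1,R)
state=s3 head=2 tape=__#1[1]01#   (s3,1)→(s0,_,L)
state=s0 head=1 tape=__#[1]_01#   (s0,1)→(s2,1,L)
state=s2 head=0 tape=__[#]1_01#   (s2,#)→(s3,_,L)
state=s3 head=-1 tape=_[_]_1_01#   (s3,_)→(s0,0,R)
state=s0 head=0 tape=_0[_]1_01#   (s0,_)→(s3,0,L)
state=s3 head=-1 tape=_[0]01_01#   (s3,0)→(s3,1,R)
state=s3 head=0 tape=_1[0]1_01#   (s3,0)→(s3,1,R)
state=s3 head=1 tape=_11[1]_01#   (s3,1)→(s0,_,L)
state=s0 head=0 tape=_1[1]__01#   (s0,1)→(s2,1,L)
state=s2 head=-1 tape=_[1]1__01#   (s2,1)→(s2,0,L)
state=s2 head=-2 tape=[_]01__01#   (s2,_)→(s2,_,R)
state=s2 head=-1 tape=_[0]1__01#   (s2,0)→(s3,#,R)
state=s3 head=0 tape=_#[1]__01#   (s3,1)→(s0,_,L)
state=s0 head=-1 tape=_[#]___01#   (s0,#)→(s2,0,L)
state=s2 head=-2 tape=[_]0___01#   (s2,_)→(s2,_,R)
state=s2 head=-1 tape=_[0]___01#   (s2,0)→(s3,#,R)
state=s3 head=0 tape=_#[_]__01#   (s3,_)→(s0,0,R)
state=s0 head=1 tape=_#0[_]_01#   (s0,_)→(s3,0,L)
state=s3 head=0 tape=_#[0]0_01#   (s3,0)→(s3,1,R)
state=s3 head=1 tape=_#1[0]_01#   (s3,0)→(s3,1,R)
state=s3 head=2 tape=_#11[_]01#   (s3,_)→(s0,0,R)
state=s0 head=3 tape=_#110[0]1#
Cell -1 holds # when M halts.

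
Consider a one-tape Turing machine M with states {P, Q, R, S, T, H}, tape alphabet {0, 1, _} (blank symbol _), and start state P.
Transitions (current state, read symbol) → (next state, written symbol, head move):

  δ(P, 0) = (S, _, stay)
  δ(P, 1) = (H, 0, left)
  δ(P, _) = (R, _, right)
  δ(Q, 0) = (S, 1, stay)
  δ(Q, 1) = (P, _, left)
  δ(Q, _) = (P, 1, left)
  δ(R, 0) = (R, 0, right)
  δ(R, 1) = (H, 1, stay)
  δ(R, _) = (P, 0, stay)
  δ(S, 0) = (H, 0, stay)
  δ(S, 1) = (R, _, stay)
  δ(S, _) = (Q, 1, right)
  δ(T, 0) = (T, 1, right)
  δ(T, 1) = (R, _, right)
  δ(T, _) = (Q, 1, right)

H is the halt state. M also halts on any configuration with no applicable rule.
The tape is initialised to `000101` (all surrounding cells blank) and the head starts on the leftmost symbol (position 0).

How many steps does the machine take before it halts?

14

state=P head=0 tape=[0]00101   (P,0)→(S,_,stay)
state=S head=0 tape=[_]00101   (S,_)→(Q,1,right)
state=Q head=1 tape=1[0]0101   (Q,0)→(S,1,stay)
state=S head=1 tape=1[1]0101   (S,1)→(R,_,stay)
state=R head=1 tape=1[_]0101   (R,_)→(P,0,stay)
state=P head=1 tape=1[0]0101   (P,0)→(S,_,stay)
state=S head=1 tape=1[_]0101   (S,_)→(Q,1,right)
state=Q head=2 tape=11[0]101   (Q,0)→(S,1,stay)
state=S head=2 tape=11[1]101   (S,1)→(R,_,stay)
state=R head=2 tape=11[_]101   (R,_)→(P,0,stay)
state=P head=2 tape=11[0]101   (P,0)→(S,_,stay)
state=S head=2 tape=11[_]101   (S,_)→(Q,1,right)
state=Q head=3 tape=111[1]01   (Q,1)→(P,_,left)
state=P head=2 tape=11[1]_01   (P,1)→(H,0,left)
state=H head=1 tape=1[1]0_01
M halts after 14 transitions.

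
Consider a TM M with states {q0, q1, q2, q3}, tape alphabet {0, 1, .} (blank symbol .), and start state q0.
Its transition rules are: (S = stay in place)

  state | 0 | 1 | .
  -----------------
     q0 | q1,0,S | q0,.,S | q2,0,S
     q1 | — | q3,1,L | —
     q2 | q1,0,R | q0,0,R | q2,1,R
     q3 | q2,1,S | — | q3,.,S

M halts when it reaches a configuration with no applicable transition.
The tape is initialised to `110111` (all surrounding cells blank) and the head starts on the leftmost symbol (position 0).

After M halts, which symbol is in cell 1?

q0 | [1]10111   read 1 → write ., move S, go to q0
q0 | [.]10111   read . → write 0, move S, go to q2
q2 | [0]10111   read 0 → write 0, move R, go to q1
q1 | 0[1]0111   read 1 → write 1, move L, go to q3
q3 | [0]10111   read 0 → write 1, move S, go to q2
q2 | [1]10111   read 1 → write 0, move R, go to q0
q0 | 0[1]0111   read 1 → write ., move S, go to q0
q0 | 0[.]0111   read . → write 0, move S, go to q2
q2 | 0[0]0111   read 0 → write 0, move R, go to q1
q1 | 00[0]111
Cell 1 holds 0 when M halts.

0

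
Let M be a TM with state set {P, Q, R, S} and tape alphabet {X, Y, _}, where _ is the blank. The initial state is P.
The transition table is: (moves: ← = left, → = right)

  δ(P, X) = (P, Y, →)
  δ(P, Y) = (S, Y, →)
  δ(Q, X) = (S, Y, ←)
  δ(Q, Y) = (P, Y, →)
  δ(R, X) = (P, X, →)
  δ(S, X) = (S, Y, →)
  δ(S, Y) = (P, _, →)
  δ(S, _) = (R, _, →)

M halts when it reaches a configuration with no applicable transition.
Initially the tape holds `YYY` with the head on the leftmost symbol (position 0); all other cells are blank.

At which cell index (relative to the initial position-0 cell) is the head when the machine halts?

P | [Y]YY__   read Y → write Y, move →, go to S
S | Y[Y]Y__   read Y → write _, move →, go to P
P | Y_[Y]__   read Y → write Y, move →, go to S
S | Y_Y[_]_   read _ → write _, move →, go to R
R | Y_Y_[_]
At halt the head is at cell 4.

4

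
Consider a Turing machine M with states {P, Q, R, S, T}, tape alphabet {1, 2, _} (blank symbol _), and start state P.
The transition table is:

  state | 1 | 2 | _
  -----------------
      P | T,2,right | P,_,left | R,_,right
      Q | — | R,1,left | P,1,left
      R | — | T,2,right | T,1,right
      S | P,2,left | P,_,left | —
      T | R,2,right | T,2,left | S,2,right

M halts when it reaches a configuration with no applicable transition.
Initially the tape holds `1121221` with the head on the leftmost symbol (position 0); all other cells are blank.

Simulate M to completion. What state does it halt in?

state=P head=0 tape=__[1]121221   (P,1)→(T,2,right)
state=T head=1 tape=__2[1]21221   (T,1)→(R,2,right)
state=R head=2 tape=__22[2]1221   (R,2)→(T,2,right)
state=T head=3 tape=__222[1]221   (T,1)→(R,2,right)
state=R head=4 tape=__2222[2]21   (R,2)→(T,2,right)
state=T head=5 tape=__22222[2]1   (T,2)→(T,2,left)
state=T head=4 tape=__2222[2]21   (T,2)→(T,2,left)
state=T head=3 tape=__222[2]221   (T,2)→(T,2,left)
state=T head=2 tape=__22[2]2221   (T,2)→(T,2,left)
state=T head=1 tape=__2[2]22221   (T,2)→(T,2,left)
state=T head=0 tape=__[2]222221   (T,2)→(T,2,left)
state=T head=-1 tape=_[_]2222221   (T,_)→(S,2,right)
state=S head=0 tape=_2[2]222221   (S,2)→(P,_,left)
state=P head=-1 tape=_[2]_222221   (P,2)→(P,_,left)
state=P head=-2 tape=[_]__222221   (P,_)→(R,_,right)
state=R head=-1 tape=_[_]_222221   (R,_)→(T,1,right)
state=T head=0 tape=_1[_]222221   (T,_)→(S,2,right)
state=S head=1 tape=_12[2]22221   (S,2)→(P,_,left)
state=P head=0 tape=_1[2]_22221   (P,2)→(P,_,left)
state=P head=-1 tape=_[1]__22221   (P,1)→(T,2,right)
state=T head=0 tape=_2[_]_22221   (T,_)→(S,2,right)
state=S head=1 tape=_22[_]22221
No transition is defined for (S, _); M halts in state S.

S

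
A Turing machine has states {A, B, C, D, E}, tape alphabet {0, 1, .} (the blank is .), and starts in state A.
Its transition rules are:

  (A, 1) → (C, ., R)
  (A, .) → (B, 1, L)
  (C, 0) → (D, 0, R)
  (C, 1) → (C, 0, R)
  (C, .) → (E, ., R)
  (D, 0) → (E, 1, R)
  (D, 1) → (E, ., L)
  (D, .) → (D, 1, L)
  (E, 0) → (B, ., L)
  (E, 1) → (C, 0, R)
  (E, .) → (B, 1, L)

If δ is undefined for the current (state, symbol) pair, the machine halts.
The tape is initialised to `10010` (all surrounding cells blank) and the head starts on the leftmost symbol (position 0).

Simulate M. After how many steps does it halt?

10

A | [1]0010...   read 1 → write ., move R, go to C
C | .[0]010...   read 0 → write 0, move R, go to D
D | .0[0]10...   read 0 → write 1, move R, go to E
E | .01[1]0...   read 1 → write 0, move R, go to C
C | .010[0]...   read 0 → write 0, move R, go to D
D | .0100[.]..   read . → write 1, move L, go to D
D | .010[0]1..   read 0 → write 1, move R, go to E
E | .0101[1]..   read 1 → write 0, move R, go to C
C | .01010[.].   read . → write ., move R, go to E
E | .01010.[.]   read . → write 1, move L, go to B
B | .01010[.]1
M halts after 10 transitions.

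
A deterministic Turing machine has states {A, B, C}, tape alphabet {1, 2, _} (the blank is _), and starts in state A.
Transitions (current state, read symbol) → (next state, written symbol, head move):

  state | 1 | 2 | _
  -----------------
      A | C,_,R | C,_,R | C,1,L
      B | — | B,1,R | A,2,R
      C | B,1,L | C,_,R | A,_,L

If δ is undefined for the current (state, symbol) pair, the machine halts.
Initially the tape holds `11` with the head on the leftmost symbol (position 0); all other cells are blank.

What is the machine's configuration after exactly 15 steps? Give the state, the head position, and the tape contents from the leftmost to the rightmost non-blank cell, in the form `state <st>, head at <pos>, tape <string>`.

state A, head at 1, tape 21

A | [1]1_   read 1 → write _, move R, go to C
C | _[1]_   read 1 → write 1, move L, go to B
B | [_]1_   read _ → write 2, move R, go to A
A | 2[1]_   read 1 → write _, move R, go to C
C | 2_[_]   read _ → write _, move L, go to A
A | 2[_]_   read _ → write 1, move L, go to C
C | [2]1_   read 2 → write _, move R, go to C
C | _[1]_   read 1 → write 1, move L, go to B
B | [_]1_   read _ → write 2, move R, go to A
A | 2[1]_   read 1 → write _, move R, go to C
C | 2_[_]   read _ → write _, move L, go to A
A | 2[_]_   read _ → write 1, move L, go to C
C | [2]1_   read 2 → write _, move R, go to C
C | _[1]_   read 1 → write 1, move L, go to B
B | [_]1_   read _ → write 2, move R, go to A
A | 2[1]_
After 15 steps: state A, head at 1, tape 21.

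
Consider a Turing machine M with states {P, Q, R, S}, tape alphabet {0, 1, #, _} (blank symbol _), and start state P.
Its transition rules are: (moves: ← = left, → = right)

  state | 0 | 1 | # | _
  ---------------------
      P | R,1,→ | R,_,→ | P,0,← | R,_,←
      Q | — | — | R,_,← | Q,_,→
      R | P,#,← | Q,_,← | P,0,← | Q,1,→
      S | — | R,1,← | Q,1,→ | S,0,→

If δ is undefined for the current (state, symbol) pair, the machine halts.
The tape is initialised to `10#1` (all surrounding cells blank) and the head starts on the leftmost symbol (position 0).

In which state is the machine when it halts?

state=P head=0 tape=_[1]0#1   (P,1)→(R,_,→)
state=R head=1 tape=__[0]#1   (R,0)→(P,#,←)
state=P head=0 tape=_[_]##1   (P,_)→(R,_,←)
state=R head=-1 tape=[_]_##1   (R,_)→(Q,1,→)
state=Q head=0 tape=1[_]##1   (Q,_)→(Q,_,→)
state=Q head=1 tape=1_[#]#1   (Q,#)→(R,_,←)
state=R head=0 tape=1[_]_#1   (R,_)→(Q,1,→)
state=Q head=1 tape=11[_]#1   (Q,_)→(Q,_,→)
state=Q head=2 tape=11_[#]1   (Q,#)→(R,_,←)
state=R head=1 tape=11[_]_1   (R,_)→(Q,1,→)
state=Q head=2 tape=111[_]1   (Q,_)→(Q,_,→)
state=Q head=3 tape=111_[1]
No transition is defined for (Q, 1); M halts in state Q.

Q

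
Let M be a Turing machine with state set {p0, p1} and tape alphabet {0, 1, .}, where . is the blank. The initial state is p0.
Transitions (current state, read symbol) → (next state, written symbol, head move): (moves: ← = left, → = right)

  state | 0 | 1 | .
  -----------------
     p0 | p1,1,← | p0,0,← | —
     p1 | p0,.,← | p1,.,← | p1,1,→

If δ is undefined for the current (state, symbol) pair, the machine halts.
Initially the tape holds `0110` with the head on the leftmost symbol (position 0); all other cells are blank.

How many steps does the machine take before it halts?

37

p0 | .....[0]110   read 0 → write 1, move ←, go to p1
p1 | ....[.]1110   read . → write 1, move →, go to p1
p1 | ....1[1]110   read 1 → write ., move ←, go to p1
p1 | ....[1].110   read 1 → write ., move ←, go to p1
p1 | ...[.]..110   read . → write 1, move →, go to p1
p1 | ...1[.].110   read . → write 1, move →, go to p1
p1 | ...11[.]110   read . → write 1, move →, go to p1
p1 | ...111[1]10   read 1 → write ., move ←, go to p1
p1 | ...11[1].10   read 1 → write ., move ←, go to p1
p1 | ...1[1]..10   read 1 → write ., move ←, go to p1
p1 | ...[1]...10   read 1 → write ., move ←, go to p1
p1 | ..[.]....10   read . → write 1, move →, go to p1
p1 | ..1[.]...10   read . → write 1, move →, go to p1
p1 | ..11[.]..10   read . → write 1, move →, go to p1
p1 | ..111[.].10   read . → write 1, move →, go to p1
p1 | ..1111[.]10   read . → write 1, move →, go to p1
p1 | ..11111[1]0   read 1 → write ., move ←, go to p1
p1 | ..1111[1].0   read 1 → write ., move ←, go to p1
p1 | ..111[1]..0   read 1 → write ., move ←, go to p1
p1 | ..11[1]...0   read 1 → write ., move ←, go to p1
p1 | ..1[1]....0   read 1 → write ., move ←, go to p1
p1 | ..[1].....0   read 1 → write ., move ←, go to p1
p1 | .[.]......0   read . → write 1, move →, go to p1
p1 | .1[.].....0   read . → write 1, move →, go to p1
p1 | .11[.]....0   read . → write 1, move →, go to p1
p1 | .111[.]...0   read . → write 1, move →, go to p1
p1 | .1111[.]..0   read . → write 1, move →, go to p1
p1 | .11111[.].0   read . → write 1, move →, go to p1
p1 | .111111[.]0   read . → write 1, move →, go to p1
p1 | .1111111[0]   read 0 → write ., move ←, go to p0
p0 | .111111[1].   read 1 → write 0, move ←, go to p0
p0 | .11111[1]0.   read 1 → write 0, move ←, go to p0
p0 | .1111[1]00.   read 1 → write 0, move ←, go to p0
p0 | .111[1]000.   read 1 → write 0, move ←, go to p0
p0 | .11[1]0000.   read 1 → write 0, move ←, go to p0
p0 | .1[1]00000.   read 1 → write 0, move ←, go to p0
p0 | .[1]000000.   read 1 → write 0, move ←, go to p0
p0 | [.]0000000.
M halts after 37 transitions.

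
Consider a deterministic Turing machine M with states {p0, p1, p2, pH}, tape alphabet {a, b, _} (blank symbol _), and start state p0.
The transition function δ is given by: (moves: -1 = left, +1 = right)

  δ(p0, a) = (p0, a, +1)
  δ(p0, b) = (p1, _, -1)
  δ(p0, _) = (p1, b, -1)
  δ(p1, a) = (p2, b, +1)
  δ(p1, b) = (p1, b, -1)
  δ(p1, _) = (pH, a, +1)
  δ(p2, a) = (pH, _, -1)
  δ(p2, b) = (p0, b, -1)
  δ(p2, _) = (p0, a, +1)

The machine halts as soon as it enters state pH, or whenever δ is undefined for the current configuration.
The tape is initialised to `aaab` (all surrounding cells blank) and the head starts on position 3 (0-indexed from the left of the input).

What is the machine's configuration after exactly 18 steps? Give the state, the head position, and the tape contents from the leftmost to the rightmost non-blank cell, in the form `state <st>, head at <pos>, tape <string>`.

p0 | aaa[b]_   read b → write _, move -1, go to p1
p1 | aa[a]__   read a → write b, move +1, go to p2
p2 | aab[_]_   read _ → write a, move +1, go to p0
p0 | aaba[_]   read _ → write b, move -1, go to p1
p1 | aab[a]b   read a → write b, move +1, go to p2
p2 | aabb[b]   read b → write b, move -1, go to p0
p0 | aab[b]b   read b → write _, move -1, go to p1
p1 | aa[b]_b   read b → write b, move -1, go to p1
p1 | a[a]b_b   read a → write b, move +1, go to p2
p2 | ab[b]_b   read b → write b, move -1, go to p0
p0 | a[b]b_b   read b → write _, move -1, go to p1
p1 | [a]_b_b   read a → write b, move +1, go to p2
p2 | b[_]b_b   read _ → write a, move +1, go to p0
p0 | ba[b]_b   read b → write _, move -1, go to p1
p1 | b[a]__b   read a → write b, move +1, go to p2
p2 | bb[_]_b   read _ → write a, move +1, go to p0
p0 | bba[_]b   read _ → write b, move -1, go to p1
p1 | bb[a]bb   read a → write b, move +1, go to p2
p2 | bbb[b]b
After 18 steps: state p2, head at 3, tape bbbbb.

state p2, head at 3, tape bbbbb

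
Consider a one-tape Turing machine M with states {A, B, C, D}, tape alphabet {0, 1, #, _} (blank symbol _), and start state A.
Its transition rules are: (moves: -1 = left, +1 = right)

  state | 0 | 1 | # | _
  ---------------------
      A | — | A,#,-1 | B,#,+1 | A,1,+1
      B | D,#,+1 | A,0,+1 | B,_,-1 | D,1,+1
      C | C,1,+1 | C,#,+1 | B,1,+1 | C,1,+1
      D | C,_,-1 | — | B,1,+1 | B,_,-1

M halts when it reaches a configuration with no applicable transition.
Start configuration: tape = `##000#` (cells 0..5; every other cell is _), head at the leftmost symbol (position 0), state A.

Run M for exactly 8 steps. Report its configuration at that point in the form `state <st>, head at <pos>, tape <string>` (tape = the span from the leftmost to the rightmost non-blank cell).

state A, head at 2, tape 011000#

A | _[#]#000#   read # → write #, move +1, go to B
B | _#[#]000#   read # → write _, move -1, go to B
B | _[#]_000#   read # → write _, move -1, go to B
B | [_]__000#   read _ → write 1, move +1, go to D
D | 1[_]_000#   read _ → write _, move -1, go to B
B | [1]__000#   read 1 → write 0, move +1, go to A
A | 0[_]_000#   read _ → write 1, move +1, go to A
A | 01[_]000#   read _ → write 1, move +1, go to A
A | 011[0]00#
After 8 steps: state A, head at 2, tape 011000#.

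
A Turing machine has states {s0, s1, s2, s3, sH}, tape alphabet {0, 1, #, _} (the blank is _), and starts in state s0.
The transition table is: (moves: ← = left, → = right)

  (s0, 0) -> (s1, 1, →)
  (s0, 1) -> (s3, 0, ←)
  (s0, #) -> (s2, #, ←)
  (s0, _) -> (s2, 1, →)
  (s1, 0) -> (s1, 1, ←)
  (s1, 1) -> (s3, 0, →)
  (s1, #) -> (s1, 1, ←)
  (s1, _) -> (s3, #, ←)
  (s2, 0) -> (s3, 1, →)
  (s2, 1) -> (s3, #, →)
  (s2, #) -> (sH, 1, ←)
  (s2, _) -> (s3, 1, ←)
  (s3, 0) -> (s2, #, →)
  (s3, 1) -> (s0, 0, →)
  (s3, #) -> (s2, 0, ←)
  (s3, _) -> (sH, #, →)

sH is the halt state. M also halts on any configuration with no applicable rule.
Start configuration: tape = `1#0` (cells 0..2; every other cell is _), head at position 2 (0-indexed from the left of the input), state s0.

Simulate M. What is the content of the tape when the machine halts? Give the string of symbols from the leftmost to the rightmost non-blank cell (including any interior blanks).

s0 | 1#[0]__   read 0 → write 1, move →, go to s1
s1 | 1#1[_]_   read _ → write #, move ←, go to s3
s3 | 1#[1]#_   read 1 → write 0, move →, go to s0
s0 | 1#0[#]_   read # → write #, move ←, go to s2
s2 | 1#[0]#_   read 0 → write 1, move →, go to s3
s3 | 1#1[#]_   read # → write 0, move ←, go to s2
s2 | 1#[1]0_   read 1 → write #, move →, go to s3
s3 | 1##[0]_   read 0 → write #, move →, go to s2
s2 | 1###[_]   read _ → write 1, move ←, go to s3
s3 | 1##[#]1   read # → write 0, move ←, go to s2
s2 | 1#[#]01   read # → write 1, move ←, go to sH
sH | 1[#]101
The non-blank tape span at halt is 1#101.

1#101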